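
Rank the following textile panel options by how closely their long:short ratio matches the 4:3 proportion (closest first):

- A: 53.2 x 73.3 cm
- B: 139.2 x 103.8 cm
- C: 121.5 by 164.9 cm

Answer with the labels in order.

B, C, A

A: 73.3/53.2 ≈ 1.378 → |1.378 − 1.333| = 0.045
B: 139.2/103.8 ≈ 1.341 → |1.341 − 1.333| = 0.008
C: 164.9/121.5 ≈ 1.357 → |1.357 − 1.333| = 0.024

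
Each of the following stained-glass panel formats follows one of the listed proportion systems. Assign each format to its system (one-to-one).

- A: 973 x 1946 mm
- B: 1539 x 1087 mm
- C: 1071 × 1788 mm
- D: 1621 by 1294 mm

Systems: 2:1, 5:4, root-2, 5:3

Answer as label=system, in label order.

A = 1946/973 ≈ 2.000 → 2:1 (2.000)
B = 1539/1087 ≈ 1.416 → root-2 (1.414)
C = 1788/1071 ≈ 1.669 → 5:3 (1.667)
D = 1621/1294 ≈ 1.253 → 5:4 (1.250)

A=2:1, B=root-2, C=5:3, D=5:4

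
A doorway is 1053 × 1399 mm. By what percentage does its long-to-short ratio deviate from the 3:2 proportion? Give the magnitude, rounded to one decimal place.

11.4%

Ratio = 1399 / 1053 ≈ 1.3286.
Ideal 3:2 = 1.5000. |1.3286 − 1.5000| / 1.5000 ≈ 11.43% → 11.4%.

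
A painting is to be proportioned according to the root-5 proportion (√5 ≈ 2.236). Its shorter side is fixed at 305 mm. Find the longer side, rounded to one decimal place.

682.0 mm

root-5 ≈ 2.23607.
Longer side = 305 × 2.23607 ≈ 682.001 → 682.0 mm.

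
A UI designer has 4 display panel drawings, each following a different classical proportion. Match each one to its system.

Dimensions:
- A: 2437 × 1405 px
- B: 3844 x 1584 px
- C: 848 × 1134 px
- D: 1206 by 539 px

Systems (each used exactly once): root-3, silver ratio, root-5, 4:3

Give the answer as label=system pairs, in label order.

A=root-3, B=silver ratio, C=4:3, D=root-5

Ratios: A ≈ 1.735; B ≈ 2.427; C ≈ 1.337; D ≈ 2.237.
Targets: root-3 ≈ 1.732; silver ratio ≈ 2.414; root-5 ≈ 2.236; 4:3 ≈ 1.333.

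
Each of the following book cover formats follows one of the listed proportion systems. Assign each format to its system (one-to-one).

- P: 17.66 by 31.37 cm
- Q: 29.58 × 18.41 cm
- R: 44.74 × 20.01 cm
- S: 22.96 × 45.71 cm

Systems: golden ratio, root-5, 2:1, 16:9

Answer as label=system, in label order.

Ratios: P ≈ 1.776; Q ≈ 1.607; R ≈ 2.236; S ≈ 1.991.
Targets: golden ratio ≈ 1.618; root-5 ≈ 2.236; 2:1 ≈ 2.000; 16:9 ≈ 1.778.

P=16:9, Q=golden ratio, R=root-5, S=2:1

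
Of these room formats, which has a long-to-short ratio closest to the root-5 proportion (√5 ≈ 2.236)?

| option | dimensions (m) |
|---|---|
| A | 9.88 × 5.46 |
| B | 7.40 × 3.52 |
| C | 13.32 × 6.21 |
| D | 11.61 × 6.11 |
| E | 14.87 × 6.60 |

E

Target root-5 ≈ 2.236.
A: 1.810 (Δ0.426)  B: 2.102 (Δ0.134)  C: 2.145 (Δ0.091)  D: 1.900 (Δ0.336)  E: 2.253 (Δ0.017)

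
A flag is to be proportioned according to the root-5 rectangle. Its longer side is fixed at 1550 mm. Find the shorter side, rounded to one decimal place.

693.2 mm

root-5 ≈ 2.23607.
Shorter side = 1550 ÷ 2.23607 ≈ 693.180 → 693.2 mm.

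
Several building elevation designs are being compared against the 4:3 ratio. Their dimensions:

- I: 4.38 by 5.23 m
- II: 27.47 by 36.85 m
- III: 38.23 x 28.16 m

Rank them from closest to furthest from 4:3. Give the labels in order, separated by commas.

I: 5.23/4.38 ≈ 1.194 → |1.194 − 1.333| = 0.139
II: 36.85/27.47 ≈ 1.341 → |1.341 − 1.333| = 0.008
III: 38.23/28.16 ≈ 1.358 → |1.358 − 1.333| = 0.025

II, III, I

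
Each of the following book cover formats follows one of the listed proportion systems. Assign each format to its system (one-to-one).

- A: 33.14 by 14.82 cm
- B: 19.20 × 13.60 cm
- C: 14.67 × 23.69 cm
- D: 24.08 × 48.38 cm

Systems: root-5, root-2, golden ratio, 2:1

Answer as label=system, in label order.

A=root-5, B=root-2, C=golden ratio, D=2:1

Ratios: A ≈ 2.236; B ≈ 1.412; C ≈ 1.615; D ≈ 2.009.
Targets: root-5 ≈ 2.236; root-2 ≈ 1.414; golden ratio ≈ 1.618; 2:1 ≈ 2.000.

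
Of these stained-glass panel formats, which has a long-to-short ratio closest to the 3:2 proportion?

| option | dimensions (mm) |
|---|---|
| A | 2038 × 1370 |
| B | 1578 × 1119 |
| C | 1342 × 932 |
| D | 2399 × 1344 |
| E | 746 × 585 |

A

Target 3:2 ≈ 1.500.
A: 1.488 (Δ0.012)  B: 1.410 (Δ0.090)  C: 1.440 (Δ0.060)  D: 1.785 (Δ0.285)  E: 1.275 (Δ0.225)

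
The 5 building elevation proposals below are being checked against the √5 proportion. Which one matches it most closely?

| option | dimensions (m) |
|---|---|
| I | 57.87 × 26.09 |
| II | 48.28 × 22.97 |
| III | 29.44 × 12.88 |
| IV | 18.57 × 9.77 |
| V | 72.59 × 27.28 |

I

Target root-5 ≈ 2.236.
I: 2.218 (Δ0.018)  II: 2.102 (Δ0.134)  III: 2.286 (Δ0.050)  IV: 1.901 (Δ0.335)  V: 2.661 (Δ0.425)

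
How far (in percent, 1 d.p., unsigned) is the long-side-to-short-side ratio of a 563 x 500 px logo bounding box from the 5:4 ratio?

9.9%

Ratio = 563 / 500 ≈ 1.1260.
Ideal 5:4 = 1.2500. |1.1260 − 1.2500| / 1.2500 ≈ 9.92% → 9.9%.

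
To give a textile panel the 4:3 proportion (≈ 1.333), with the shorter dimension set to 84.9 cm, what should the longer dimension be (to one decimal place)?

113.2 cm

4:3 ≈ 1.33333.
Longer side = 84.9 × 1.33333 ≈ 113.200 → 113.2 cm.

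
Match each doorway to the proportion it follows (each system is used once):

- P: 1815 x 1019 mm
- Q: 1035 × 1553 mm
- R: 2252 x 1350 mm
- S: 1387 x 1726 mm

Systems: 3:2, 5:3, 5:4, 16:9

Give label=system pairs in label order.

P = 1815/1019 ≈ 1.781 → 16:9 (1.778)
Q = 1553/1035 ≈ 1.500 → 3:2 (1.500)
R = 2252/1350 ≈ 1.668 → 5:3 (1.667)
S = 1726/1387 ≈ 1.244 → 5:4 (1.250)

P=16:9, Q=3:2, R=5:3, S=5:4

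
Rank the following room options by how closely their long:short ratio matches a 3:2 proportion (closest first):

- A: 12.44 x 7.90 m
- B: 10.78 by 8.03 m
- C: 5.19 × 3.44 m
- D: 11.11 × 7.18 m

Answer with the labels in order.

A: 12.44/7.90 ≈ 1.575 → |1.575 − 1.500| = 0.075
B: 10.78/8.03 ≈ 1.342 → |1.342 − 1.500| = 0.158
C: 5.19/3.44 ≈ 1.509 → |1.509 − 1.500| = 0.009
D: 11.11/7.18 ≈ 1.547 → |1.547 − 1.500| = 0.047

C, D, A, B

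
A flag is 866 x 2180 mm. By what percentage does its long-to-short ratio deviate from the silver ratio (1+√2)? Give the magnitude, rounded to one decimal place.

4.3%

Ratio = 2180 / 866 ≈ 2.5173.
Ideal silver ratio ≈ 2.4142. |2.5173 − 2.4142| / 2.4142 ≈ 4.27% → 4.3%.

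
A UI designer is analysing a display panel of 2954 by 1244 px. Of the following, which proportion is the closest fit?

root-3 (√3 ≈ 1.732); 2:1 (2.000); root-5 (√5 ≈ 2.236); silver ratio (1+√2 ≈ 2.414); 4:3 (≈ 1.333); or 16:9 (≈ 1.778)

silver ratio

Ratio = 2954 / 1244 ≈ 2.375.
Distances: root-3 1.732 (Δ 0.643); 2:1 2.000 (Δ 0.375); root-5 2.236 (Δ 0.139); silver ratio 2.414 (Δ 0.039); 4:3 1.333 (Δ 1.042); 16:9 1.778 (Δ 0.597).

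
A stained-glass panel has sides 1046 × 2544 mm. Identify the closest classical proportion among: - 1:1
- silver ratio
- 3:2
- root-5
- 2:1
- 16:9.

silver ratio

Ratio = 2544 / 1046 ≈ 2.432.
Distances: 1:1 1.000 (Δ 1.432); silver ratio 2.414 (Δ 0.018); 3:2 1.500 (Δ 0.932); root-5 2.236 (Δ 0.196); 2:1 2.000 (Δ 0.432); 16:9 1.778 (Δ 0.654).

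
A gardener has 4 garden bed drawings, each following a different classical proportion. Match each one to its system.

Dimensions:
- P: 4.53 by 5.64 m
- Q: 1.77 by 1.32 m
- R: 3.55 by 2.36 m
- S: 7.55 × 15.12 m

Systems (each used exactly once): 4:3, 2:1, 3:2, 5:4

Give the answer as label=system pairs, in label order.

P=5:4, Q=4:3, R=3:2, S=2:1

Ratios: P ≈ 1.245; Q ≈ 1.341; R ≈ 1.504; S ≈ 2.003.
Targets: 4:3 ≈ 1.333; 2:1 ≈ 2.000; 3:2 ≈ 1.500; 5:4 ≈ 1.250.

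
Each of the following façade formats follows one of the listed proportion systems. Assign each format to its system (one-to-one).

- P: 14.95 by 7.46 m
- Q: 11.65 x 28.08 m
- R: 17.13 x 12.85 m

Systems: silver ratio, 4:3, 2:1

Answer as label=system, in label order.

P=2:1, Q=silver ratio, R=4:3

Ratios: P ≈ 2.004; Q ≈ 2.410; R ≈ 1.333.
Targets: silver ratio ≈ 2.414; 4:3 ≈ 1.333; 2:1 ≈ 2.000.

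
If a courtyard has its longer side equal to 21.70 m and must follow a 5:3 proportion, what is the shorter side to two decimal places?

13.02 m

5:3 ≈ 1.66667.
Shorter side = 21.70 ÷ 1.66667 ≈ 13.0200 → 13.02 m.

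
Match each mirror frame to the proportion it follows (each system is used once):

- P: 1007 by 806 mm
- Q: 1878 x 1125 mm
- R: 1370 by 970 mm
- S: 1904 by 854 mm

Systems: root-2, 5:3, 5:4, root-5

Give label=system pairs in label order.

P=5:4, Q=5:3, R=root-2, S=root-5

P = 1007/806 ≈ 1.249 → 5:4 (1.250)
Q = 1878/1125 ≈ 1.669 → 5:3 (1.667)
R = 1370/970 ≈ 1.412 → root-2 (1.414)
S = 1904/854 ≈ 2.230 → root-5 (2.236)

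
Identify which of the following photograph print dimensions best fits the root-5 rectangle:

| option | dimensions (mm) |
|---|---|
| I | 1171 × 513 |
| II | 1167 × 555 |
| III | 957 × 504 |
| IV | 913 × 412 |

IV

Target root-5 ≈ 2.236.
I: 2.283 (Δ0.047)  II: 2.103 (Δ0.133)  III: 1.899 (Δ0.337)  IV: 2.216 (Δ0.020)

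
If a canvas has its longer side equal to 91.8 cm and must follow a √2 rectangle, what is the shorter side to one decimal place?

64.9 cm

root-2 ≈ 1.41421.
Shorter side = 91.8 ÷ 1.41421 ≈ 64.913 → 64.9 cm.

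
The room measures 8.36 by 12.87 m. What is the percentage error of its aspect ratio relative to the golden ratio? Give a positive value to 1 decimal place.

Ratio = 12.87 / 8.36 ≈ 1.5395.
Ideal golden ratio ≈ 1.6180. |1.5395 − 1.6180| / 1.6180 ≈ 4.85% → 4.9%.

4.9%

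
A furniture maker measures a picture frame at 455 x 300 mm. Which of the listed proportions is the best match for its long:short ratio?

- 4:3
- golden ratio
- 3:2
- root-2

3:2

Ratio = 455 / 300 ≈ 1.517.
Distances: 4:3 1.333 (Δ 0.184); golden ratio 1.618 (Δ 0.101); 3:2 1.500 (Δ 0.017); root-2 1.414 (Δ 0.103).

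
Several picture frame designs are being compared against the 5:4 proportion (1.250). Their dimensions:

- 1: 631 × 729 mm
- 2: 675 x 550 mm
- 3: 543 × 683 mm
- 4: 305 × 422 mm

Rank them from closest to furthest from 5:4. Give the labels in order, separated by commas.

1: 729/631 ≈ 1.155 → |1.155 − 1.250| = 0.095
2: 675/550 ≈ 1.227 → |1.227 − 1.250| = 0.023
3: 683/543 ≈ 1.258 → |1.258 − 1.250| = 0.008
4: 422/305 ≈ 1.384 → |1.384 − 1.250| = 0.134

3, 2, 1, 4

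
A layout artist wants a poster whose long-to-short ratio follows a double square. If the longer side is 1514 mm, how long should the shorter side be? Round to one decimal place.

2:1 = 2.00000.
Shorter side = 1514 ÷ 2.00000 ≈ 757.000 → 757.0 mm.

757.0 mm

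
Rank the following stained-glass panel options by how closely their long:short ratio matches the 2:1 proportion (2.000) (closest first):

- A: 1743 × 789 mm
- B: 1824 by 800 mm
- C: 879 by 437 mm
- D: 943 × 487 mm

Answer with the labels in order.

Ratios: A = 1743 / 789 ≈ 2.209; B = 1824 / 800 ≈ 2.280; C = 879 / 437 ≈ 2.011; D = 943 / 487 ≈ 1.936.
|Δ from 2.000|: A 0.209; B 0.280; C 0.011; D 0.064.

C, D, A, B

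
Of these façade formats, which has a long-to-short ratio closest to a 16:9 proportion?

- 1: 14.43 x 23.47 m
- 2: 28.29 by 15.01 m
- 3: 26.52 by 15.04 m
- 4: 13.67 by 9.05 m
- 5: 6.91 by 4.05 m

Ratios (long/short): 1 ≈ 1.626; 2 ≈ 1.885; 3 ≈ 1.763; 4 ≈ 1.510; 5 ≈ 1.706.
16:9 ≈ 1.778; option 3 is nearest (Δ 0.015).

3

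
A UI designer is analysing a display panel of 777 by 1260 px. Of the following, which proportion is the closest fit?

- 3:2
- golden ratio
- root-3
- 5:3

1260/777 ≈ 1.622. Nearest candidates are golden ratio (1.618, off by 0.004) and 5:3 (1.667, off by 0.045).

golden ratio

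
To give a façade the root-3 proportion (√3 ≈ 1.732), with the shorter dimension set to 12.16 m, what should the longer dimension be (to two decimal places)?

root-3 ≈ 1.73205.
Longer side = 12.16 × 1.73205 ≈ 21.0617 → 21.06 m.

21.06 m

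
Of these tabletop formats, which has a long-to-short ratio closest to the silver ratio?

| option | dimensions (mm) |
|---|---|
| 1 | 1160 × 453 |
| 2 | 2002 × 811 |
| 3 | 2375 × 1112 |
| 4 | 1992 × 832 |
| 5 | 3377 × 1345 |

Target silver ratio ≈ 2.414.
1: 2.561 (Δ0.147)  2: 2.469 (Δ0.055)  3: 2.136 (Δ0.278)  4: 2.394 (Δ0.020)  5: 2.511 (Δ0.097)

4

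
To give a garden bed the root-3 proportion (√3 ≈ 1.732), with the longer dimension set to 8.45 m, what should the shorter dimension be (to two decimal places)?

root-3 ≈ 1.73205.
Shorter side = 8.45 ÷ 1.73205 ≈ 4.8786 → 4.88 m.

4.88 m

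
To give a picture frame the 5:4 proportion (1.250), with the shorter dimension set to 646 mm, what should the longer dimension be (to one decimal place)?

807.5 mm

5:4 = 1.25000.
Longer side = 646 × 1.25000 ≈ 807.500 → 807.5 mm.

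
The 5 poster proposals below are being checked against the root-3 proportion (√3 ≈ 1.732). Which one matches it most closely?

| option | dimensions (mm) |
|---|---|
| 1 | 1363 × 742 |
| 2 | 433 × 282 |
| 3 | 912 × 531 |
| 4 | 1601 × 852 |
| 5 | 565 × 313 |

3

Ratios (long/short): 1 ≈ 1.837; 2 ≈ 1.535; 3 ≈ 1.718; 4 ≈ 1.879; 5 ≈ 1.805.
root-3 ≈ 1.732; option 3 is nearest (Δ 0.014).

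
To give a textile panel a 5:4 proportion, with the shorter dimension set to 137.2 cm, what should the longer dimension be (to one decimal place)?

5:4 = 1.25000.
Longer side = 137.2 × 1.25000 ≈ 171.500 → 171.5 cm.

171.5 cm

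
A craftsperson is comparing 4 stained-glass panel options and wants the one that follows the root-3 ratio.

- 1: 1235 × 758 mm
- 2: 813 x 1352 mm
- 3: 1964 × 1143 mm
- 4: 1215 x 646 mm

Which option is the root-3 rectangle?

3

Target root-3 ≈ 1.732.
1: 1.629 (Δ0.103)  2: 1.663 (Δ0.069)  3: 1.718 (Δ0.014)  4: 1.881 (Δ0.149)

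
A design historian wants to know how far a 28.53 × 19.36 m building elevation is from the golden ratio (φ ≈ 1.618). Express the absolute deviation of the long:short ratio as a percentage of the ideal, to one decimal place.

Ratio = 28.53 / 19.36 ≈ 1.4737.
Ideal golden ratio ≈ 1.6180. |1.4737 − 1.6180| / 1.6180 ≈ 8.92% → 8.9%.

8.9%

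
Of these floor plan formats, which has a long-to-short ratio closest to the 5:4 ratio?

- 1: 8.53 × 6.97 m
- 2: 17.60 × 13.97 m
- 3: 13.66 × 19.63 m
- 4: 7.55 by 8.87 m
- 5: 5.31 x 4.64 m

2

Target 5:4 ≈ 1.250.
1: 1.224 (Δ0.026)  2: 1.260 (Δ0.010)  3: 1.437 (Δ0.187)  4: 1.175 (Δ0.075)  5: 1.144 (Δ0.106)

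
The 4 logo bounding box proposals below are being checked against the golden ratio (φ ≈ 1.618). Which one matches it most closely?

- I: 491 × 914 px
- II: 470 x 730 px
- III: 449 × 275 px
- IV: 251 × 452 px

Ratios (long/short): I ≈ 1.862; II ≈ 1.553; III ≈ 1.633; IV ≈ 1.801.
golden ratio ≈ 1.618; option III is nearest (Δ 0.015).

III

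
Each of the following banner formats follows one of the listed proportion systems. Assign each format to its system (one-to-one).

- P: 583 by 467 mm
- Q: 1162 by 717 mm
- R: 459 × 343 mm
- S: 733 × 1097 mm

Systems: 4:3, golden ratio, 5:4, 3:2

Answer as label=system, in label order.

P = 583/467 ≈ 1.248 → 5:4 (1.250)
Q = 1162/717 ≈ 1.621 → golden ratio (1.618)
R = 459/343 ≈ 1.338 → 4:3 (1.333)
S = 1097/733 ≈ 1.497 → 3:2 (1.500)

P=5:4, Q=golden ratio, R=4:3, S=3:2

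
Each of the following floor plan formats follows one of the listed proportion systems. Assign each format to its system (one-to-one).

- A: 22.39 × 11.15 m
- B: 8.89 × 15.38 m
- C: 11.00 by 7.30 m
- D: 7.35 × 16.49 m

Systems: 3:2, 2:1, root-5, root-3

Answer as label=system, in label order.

A=2:1, B=root-3, C=3:2, D=root-5

Ratios: A ≈ 2.008; B ≈ 1.730; C ≈ 1.507; D ≈ 2.244.
Targets: 3:2 ≈ 1.500; 2:1 ≈ 2.000; root-5 ≈ 2.236; root-3 ≈ 1.732.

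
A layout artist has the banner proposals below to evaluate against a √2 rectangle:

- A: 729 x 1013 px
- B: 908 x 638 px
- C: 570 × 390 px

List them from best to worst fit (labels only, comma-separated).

Ratios: A = 1013 / 729 ≈ 1.390; B = 908 / 638 ≈ 1.423; C = 570 / 390 ≈ 1.462.
|Δ from 1.414|: A 0.024; B 0.009; C 0.048.

B, A, C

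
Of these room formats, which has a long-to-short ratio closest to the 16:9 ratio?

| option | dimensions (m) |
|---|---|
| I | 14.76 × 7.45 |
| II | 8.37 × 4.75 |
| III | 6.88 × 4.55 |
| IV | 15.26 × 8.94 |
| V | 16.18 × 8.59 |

II

Ratios (long/short): I ≈ 1.981; II ≈ 1.762; III ≈ 1.512; IV ≈ 1.707; V ≈ 1.884.
16:9 ≈ 1.778; option II is nearest (Δ 0.016).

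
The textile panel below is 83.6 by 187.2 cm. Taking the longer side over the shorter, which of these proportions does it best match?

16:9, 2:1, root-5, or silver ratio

187.2/83.6 ≈ 2.239. Nearest candidates are root-5 (2.236, off by 0.003) and silver ratio (2.414, off by 0.175).

root-5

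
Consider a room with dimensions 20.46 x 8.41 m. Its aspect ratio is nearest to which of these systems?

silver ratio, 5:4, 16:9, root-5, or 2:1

silver ratio

20.46/8.41 ≈ 2.433. Nearest candidates are silver ratio (2.414, off by 0.019) and root-5 (2.236, off by 0.197).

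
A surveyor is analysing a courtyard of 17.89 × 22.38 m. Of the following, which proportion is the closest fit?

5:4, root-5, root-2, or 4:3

5:4

22.38/17.89 ≈ 1.251. Nearest candidates are 5:4 (1.250, off by 0.001) and 4:3 (1.333, off by 0.082).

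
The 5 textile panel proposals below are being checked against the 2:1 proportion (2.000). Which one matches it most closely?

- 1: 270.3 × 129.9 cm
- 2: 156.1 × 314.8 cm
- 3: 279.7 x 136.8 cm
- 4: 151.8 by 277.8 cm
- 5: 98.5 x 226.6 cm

Target 2:1 ≈ 2.000.
1: 2.081 (Δ0.081)  2: 2.017 (Δ0.017)  3: 2.045 (Δ0.045)  4: 1.830 (Δ0.170)  5: 2.301 (Δ0.301)

2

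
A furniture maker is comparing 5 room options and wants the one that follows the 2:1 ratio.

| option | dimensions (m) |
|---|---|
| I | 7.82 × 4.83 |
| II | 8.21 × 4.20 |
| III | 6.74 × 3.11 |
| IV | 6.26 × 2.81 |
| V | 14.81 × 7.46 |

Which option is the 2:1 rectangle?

V

Ratios (long/short): I ≈ 1.619; II ≈ 1.955; III ≈ 2.167; IV ≈ 2.228; V ≈ 1.985.
2:1 ≈ 2.000; option V is nearest (Δ 0.015).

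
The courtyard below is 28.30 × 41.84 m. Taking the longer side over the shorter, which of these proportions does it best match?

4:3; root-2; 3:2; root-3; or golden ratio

3:2

41.84/28.30 ≈ 1.478. Nearest candidates are 3:2 (1.500, off by 0.022) and root-2 (1.414, off by 0.064).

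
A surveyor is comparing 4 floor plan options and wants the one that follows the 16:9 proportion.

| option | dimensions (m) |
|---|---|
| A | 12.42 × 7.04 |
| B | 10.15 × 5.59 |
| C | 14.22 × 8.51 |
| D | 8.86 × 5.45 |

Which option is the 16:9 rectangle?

A

Target 16:9 ≈ 1.778.
A: 1.764 (Δ0.014)  B: 1.816 (Δ0.038)  C: 1.671 (Δ0.107)  D: 1.626 (Δ0.152)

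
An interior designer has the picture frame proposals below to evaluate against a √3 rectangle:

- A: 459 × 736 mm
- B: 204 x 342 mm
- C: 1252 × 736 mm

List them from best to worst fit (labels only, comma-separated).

C, B, A

Ratios: A = 736 / 459 ≈ 1.603; B = 342 / 204 ≈ 1.676; C = 1252 / 736 ≈ 1.701.
|Δ from 1.732|: A 0.129; B 0.056; C 0.031.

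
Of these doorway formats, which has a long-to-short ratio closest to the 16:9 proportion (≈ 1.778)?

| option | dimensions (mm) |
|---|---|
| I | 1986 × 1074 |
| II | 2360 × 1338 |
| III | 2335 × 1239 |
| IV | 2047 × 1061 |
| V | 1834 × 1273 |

II

Target 16:9 ≈ 1.778.
I: 1.849 (Δ0.071)  II: 1.764 (Δ0.014)  III: 1.885 (Δ0.107)  IV: 1.929 (Δ0.151)  V: 1.441 (Δ0.337)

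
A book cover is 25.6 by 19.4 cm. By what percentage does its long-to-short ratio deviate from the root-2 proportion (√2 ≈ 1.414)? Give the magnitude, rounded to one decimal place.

Ratio = 25.6 / 19.4 ≈ 1.3196.
Ideal root-2 ≈ 1.4142. |1.3196 − 1.4142| / 1.4142 ≈ 6.69% → 6.7%.

6.7%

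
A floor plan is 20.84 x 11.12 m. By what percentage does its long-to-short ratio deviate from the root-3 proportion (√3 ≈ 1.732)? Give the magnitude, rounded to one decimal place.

8.2%

Ratio = 20.84 / 11.12 ≈ 1.8741.
Ideal root-3 ≈ 1.7321. |1.8741 − 1.7321| / 1.7321 ≈ 8.20% → 8.2%.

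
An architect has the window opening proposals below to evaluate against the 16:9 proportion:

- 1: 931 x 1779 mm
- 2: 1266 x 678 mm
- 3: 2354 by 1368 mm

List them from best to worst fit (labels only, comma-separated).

1: 1779/931 ≈ 1.911 → |1.911 − 1.778| = 0.133
2: 1266/678 ≈ 1.867 → |1.867 − 1.778| = 0.089
3: 2354/1368 ≈ 1.721 → |1.721 − 1.778| = 0.057

3, 2, 1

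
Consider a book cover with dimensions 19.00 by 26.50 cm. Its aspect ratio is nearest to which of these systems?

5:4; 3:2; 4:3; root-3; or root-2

26.50/19.00 ≈ 1.395. Nearest candidates are root-2 (1.414, off by 0.019) and 4:3 (1.333, off by 0.062).

root-2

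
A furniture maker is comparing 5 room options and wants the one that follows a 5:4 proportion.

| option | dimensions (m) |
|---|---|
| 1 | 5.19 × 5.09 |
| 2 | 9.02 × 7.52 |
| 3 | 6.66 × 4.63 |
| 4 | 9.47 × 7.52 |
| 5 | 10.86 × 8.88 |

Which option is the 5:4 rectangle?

Target 5:4 ≈ 1.250.
1: 1.020 (Δ0.230)  2: 1.199 (Δ0.051)  3: 1.438 (Δ0.188)  4: 1.259 (Δ0.009)  5: 1.223 (Δ0.027)

4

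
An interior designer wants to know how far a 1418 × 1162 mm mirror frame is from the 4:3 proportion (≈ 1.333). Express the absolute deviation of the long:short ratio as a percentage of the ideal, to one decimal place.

Ratio = 1418 / 1162 ≈ 1.2203.
Ideal 4:3 ≈ 1.3333. |1.2203 − 1.3333| / 1.3333 ≈ 8.48% → 8.5%.

8.5%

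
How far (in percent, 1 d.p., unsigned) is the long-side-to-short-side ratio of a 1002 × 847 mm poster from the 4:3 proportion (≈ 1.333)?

11.3%

Ratio = 1002 / 847 ≈ 1.1830.
Ideal 4:3 ≈ 1.3333. |1.1830 − 1.3333| / 1.3333 ≈ 11.27% → 11.3%.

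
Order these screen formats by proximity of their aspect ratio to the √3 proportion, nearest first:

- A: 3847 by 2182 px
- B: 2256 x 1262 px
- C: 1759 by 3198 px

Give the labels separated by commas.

A, B, C

Ratios: A = 3847 / 2182 ≈ 1.763; B = 2256 / 1262 ≈ 1.788; C = 3198 / 1759 ≈ 1.818.
|Δ from 1.732|: A 0.031; B 0.056; C 0.086.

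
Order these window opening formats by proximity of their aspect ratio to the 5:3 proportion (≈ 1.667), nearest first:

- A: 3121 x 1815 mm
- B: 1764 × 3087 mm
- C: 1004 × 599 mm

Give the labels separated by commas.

C, A, B

Ratios: A = 3121 / 1815 ≈ 1.720; B = 3087 / 1764 ≈ 1.750; C = 1004 / 599 ≈ 1.676.
|Δ from 1.667|: A 0.053; B 0.083; C 0.009.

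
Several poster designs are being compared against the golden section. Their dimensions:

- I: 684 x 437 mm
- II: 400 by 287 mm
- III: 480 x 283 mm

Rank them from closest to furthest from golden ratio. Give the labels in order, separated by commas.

Ratios: I = 684 / 437 ≈ 1.565; II = 400 / 287 ≈ 1.394; III = 480 / 283 ≈ 1.696.
|Δ from 1.618|: I 0.053; II 0.224; III 0.078.

I, III, II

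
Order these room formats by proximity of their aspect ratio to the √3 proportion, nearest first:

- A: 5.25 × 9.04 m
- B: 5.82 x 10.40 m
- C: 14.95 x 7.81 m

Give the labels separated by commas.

A, B, C

Ratios: A = 9.04 / 5.25 ≈ 1.722; B = 10.40 / 5.82 ≈ 1.787; C = 14.95 / 7.81 ≈ 1.914.
|Δ from 1.732|: A 0.010; B 0.055; C 0.182.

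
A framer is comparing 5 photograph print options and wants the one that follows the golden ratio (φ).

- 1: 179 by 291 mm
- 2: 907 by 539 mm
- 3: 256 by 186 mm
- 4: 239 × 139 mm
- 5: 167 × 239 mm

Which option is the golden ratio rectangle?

1

Ratios (long/short): 1 ≈ 1.626; 2 ≈ 1.683; 3 ≈ 1.376; 4 ≈ 1.719; 5 ≈ 1.431.
golden ratio ≈ 1.618; option 1 is nearest (Δ 0.008).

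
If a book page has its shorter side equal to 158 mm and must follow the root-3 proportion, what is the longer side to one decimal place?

root-3 ≈ 1.73205.
Longer side = 158 × 1.73205 ≈ 273.664 → 273.7 mm.

273.7 mm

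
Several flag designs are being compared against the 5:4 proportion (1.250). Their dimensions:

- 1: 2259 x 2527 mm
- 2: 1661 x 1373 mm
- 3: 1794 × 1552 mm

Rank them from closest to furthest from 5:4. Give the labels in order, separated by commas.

Ratios: 1 = 2527 / 2259 ≈ 1.119; 2 = 1661 / 1373 ≈ 1.210; 3 = 1794 / 1552 ≈ 1.156.
|Δ from 1.250|: 1 0.131; 2 0.040; 3 0.094.

2, 3, 1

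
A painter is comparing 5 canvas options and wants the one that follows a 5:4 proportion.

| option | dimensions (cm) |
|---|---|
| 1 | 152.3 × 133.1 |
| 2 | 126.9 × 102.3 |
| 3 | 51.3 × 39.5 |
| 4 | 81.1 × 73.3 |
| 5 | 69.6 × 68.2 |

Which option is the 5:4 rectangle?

Ratios (long/short): 1 ≈ 1.144; 2 ≈ 1.240; 3 ≈ 1.299; 4 ≈ 1.106; 5 ≈ 1.021.
5:4 ≈ 1.250; option 2 is nearest (Δ 0.010).

2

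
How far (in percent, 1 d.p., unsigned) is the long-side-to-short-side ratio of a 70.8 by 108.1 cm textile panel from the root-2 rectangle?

Ratio = 108.1 / 70.8 ≈ 1.5268.
Ideal root-2 ≈ 1.4142. |1.5268 − 1.4142| / 1.4142 ≈ 7.96% → 8.0%.

8.0%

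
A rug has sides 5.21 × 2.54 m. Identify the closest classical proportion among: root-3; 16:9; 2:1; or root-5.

Ratio = 5.21 / 2.54 ≈ 2.051.
Distances: root-3 1.732 (Δ 0.319); 16:9 1.778 (Δ 0.273); 2:1 2.000 (Δ 0.051); root-5 2.236 (Δ 0.185).

2:1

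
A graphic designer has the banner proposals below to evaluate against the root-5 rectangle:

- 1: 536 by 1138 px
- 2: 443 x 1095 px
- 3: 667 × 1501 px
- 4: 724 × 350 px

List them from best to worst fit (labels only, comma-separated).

3, 1, 4, 2

Ratios: 1 = 1138 / 536 ≈ 2.123; 2 = 1095 / 443 ≈ 2.472; 3 = 1501 / 667 ≈ 2.250; 4 = 724 / 350 ≈ 2.069.
|Δ from 2.236|: 1 0.113; 2 0.236; 3 0.014; 4 0.167.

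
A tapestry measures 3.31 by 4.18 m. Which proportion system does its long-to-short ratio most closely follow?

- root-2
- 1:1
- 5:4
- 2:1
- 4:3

5:4

Ratio = 4.18 / 3.31 ≈ 1.263.
Distances: root-2 1.414 (Δ 0.151); 1:1 1.000 (Δ 0.263); 5:4 1.250 (Δ 0.013); 2:1 2.000 (Δ 0.737); 4:3 1.333 (Δ 0.070).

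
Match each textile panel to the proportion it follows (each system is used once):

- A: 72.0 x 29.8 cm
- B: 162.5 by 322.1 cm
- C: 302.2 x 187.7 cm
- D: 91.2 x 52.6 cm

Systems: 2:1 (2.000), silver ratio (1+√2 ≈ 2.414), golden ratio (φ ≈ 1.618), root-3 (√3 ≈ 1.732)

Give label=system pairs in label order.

A=silver ratio, B=2:1, C=golden ratio, D=root-3

A = 72.0/29.8 ≈ 2.416 → silver ratio (2.414)
B = 322.1/162.5 ≈ 1.982 → 2:1 (2.000)
C = 302.2/187.7 ≈ 1.610 → golden ratio (1.618)
D = 91.2/52.6 ≈ 1.734 → root-3 (1.732)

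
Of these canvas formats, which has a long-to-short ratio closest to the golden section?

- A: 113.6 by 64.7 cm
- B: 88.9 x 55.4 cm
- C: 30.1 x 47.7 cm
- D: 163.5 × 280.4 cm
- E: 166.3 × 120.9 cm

Target golden ratio ≈ 1.618.
A: 1.756 (Δ0.138)  B: 1.605 (Δ0.013)  C: 1.585 (Δ0.033)  D: 1.715 (Δ0.097)  E: 1.376 (Δ0.242)

B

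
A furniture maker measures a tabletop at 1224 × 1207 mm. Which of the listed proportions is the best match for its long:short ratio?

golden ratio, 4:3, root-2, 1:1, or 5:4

1:1

1224/1207 ≈ 1.014. Nearest candidates are 1:1 (1.000, off by 0.014) and 5:4 (1.250, off by 0.236).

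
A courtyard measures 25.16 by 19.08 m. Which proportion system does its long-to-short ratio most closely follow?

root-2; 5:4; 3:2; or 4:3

Ratio = 25.16 / 19.08 ≈ 1.319.
Distances: root-2 1.414 (Δ 0.095); 5:4 1.250 (Δ 0.069); 3:2 1.500 (Δ 0.181); 4:3 1.333 (Δ 0.014).

4:3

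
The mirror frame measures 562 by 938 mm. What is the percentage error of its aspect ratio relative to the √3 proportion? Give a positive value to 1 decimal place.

Ratio = 938 / 562 ≈ 1.6690.
Ideal root-3 ≈ 1.7321. |1.6690 − 1.7321| / 1.7321 ≈ 3.64% → 3.6%.

3.6%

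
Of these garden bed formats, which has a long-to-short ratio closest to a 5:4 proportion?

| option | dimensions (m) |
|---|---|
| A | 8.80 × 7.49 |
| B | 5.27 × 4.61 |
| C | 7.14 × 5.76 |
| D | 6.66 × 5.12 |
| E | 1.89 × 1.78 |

C

Ratios (long/short): A ≈ 1.175; B ≈ 1.143; C ≈ 1.240; D ≈ 1.301; E ≈ 1.062.
5:4 ≈ 1.250; option C is nearest (Δ 0.010).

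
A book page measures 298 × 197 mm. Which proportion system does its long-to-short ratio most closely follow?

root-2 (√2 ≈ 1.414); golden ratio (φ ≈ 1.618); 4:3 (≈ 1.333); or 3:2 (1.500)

3:2

298/197 ≈ 1.513. Nearest candidates are 3:2 (1.500, off by 0.013) and root-2 (1.414, off by 0.099).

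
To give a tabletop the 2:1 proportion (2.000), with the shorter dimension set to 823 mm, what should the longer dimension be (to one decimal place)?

2:1 = 2.00000.
Longer side = 823 × 2.00000 ≈ 1646.000 → 1646.0 mm.

1646.0 mm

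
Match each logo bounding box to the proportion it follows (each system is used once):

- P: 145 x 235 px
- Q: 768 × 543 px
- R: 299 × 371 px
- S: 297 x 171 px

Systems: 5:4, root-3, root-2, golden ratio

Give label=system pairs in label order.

P = 235/145 ≈ 1.621 → golden ratio (1.618)
Q = 768/543 ≈ 1.414 → root-2 (1.414)
R = 371/299 ≈ 1.241 → 5:4 (1.250)
S = 297/171 ≈ 1.737 → root-3 (1.732)

P=golden ratio, Q=root-2, R=5:4, S=root-3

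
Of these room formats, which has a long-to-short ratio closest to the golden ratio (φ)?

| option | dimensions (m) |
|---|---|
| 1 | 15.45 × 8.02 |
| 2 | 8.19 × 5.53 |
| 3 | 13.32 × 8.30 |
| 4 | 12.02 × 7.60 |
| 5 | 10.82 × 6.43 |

3

Target golden ratio ≈ 1.618.
1: 1.926 (Δ0.308)  2: 1.481 (Δ0.137)  3: 1.605 (Δ0.013)  4: 1.582 (Δ0.036)  5: 1.683 (Δ0.065)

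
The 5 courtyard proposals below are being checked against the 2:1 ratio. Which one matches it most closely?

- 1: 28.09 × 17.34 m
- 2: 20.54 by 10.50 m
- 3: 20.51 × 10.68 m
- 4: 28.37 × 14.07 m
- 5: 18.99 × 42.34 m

4

Target 2:1 ≈ 2.000.
1: 1.620 (Δ0.380)  2: 1.956 (Δ0.044)  3: 1.920 (Δ0.080)  4: 2.016 (Δ0.016)  5: 2.230 (Δ0.230)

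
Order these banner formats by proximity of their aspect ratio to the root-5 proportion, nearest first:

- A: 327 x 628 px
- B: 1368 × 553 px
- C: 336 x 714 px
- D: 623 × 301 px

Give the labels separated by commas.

A: 628/327 ≈ 1.920 → |1.920 − 2.236| = 0.316
B: 1368/553 ≈ 2.474 → |2.474 − 2.236| = 0.238
C: 714/336 ≈ 2.125 → |2.125 − 2.236| = 0.111
D: 623/301 ≈ 2.070 → |2.070 − 2.236| = 0.166

C, D, B, A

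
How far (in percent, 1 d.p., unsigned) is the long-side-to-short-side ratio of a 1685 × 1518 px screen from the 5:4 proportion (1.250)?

11.2%

Ratio = 1685 / 1518 ≈ 1.1100.
Ideal 5:4 = 1.2500. |1.1100 − 1.2500| / 1.2500 ≈ 11.20% → 11.2%.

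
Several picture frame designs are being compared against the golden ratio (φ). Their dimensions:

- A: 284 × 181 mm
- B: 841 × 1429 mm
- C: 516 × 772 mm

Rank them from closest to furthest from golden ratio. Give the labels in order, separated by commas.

Ratios: A = 284 / 181 ≈ 1.569; B = 1429 / 841 ≈ 1.699; C = 772 / 516 ≈ 1.496.
|Δ from 1.618|: A 0.049; B 0.081; C 0.122.

A, B, C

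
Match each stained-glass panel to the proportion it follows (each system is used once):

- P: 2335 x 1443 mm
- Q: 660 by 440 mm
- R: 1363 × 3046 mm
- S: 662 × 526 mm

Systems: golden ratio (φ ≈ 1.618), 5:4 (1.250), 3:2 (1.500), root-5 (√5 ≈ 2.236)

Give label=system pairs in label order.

P = 2335/1443 ≈ 1.618 → golden ratio (1.618)
Q = 660/440 ≈ 1.500 → 3:2 (1.500)
R = 3046/1363 ≈ 2.235 → root-5 (2.236)
S = 662/526 ≈ 1.259 → 5:4 (1.250)

P=golden ratio, Q=3:2, R=root-5, S=5:4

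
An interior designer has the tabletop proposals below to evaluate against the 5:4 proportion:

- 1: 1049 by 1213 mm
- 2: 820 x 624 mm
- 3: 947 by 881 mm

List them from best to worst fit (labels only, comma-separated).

1: 1213/1049 ≈ 1.156 → |1.156 − 1.250| = 0.094
2: 820/624 ≈ 1.314 → |1.314 − 1.250| = 0.064
3: 947/881 ≈ 1.075 → |1.075 − 1.250| = 0.175

2, 1, 3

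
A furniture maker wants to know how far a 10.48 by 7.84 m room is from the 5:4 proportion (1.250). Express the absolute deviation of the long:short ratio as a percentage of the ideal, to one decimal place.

Ratio = 10.48 / 7.84 ≈ 1.3367.
Ideal 5:4 = 1.2500. |1.3367 − 1.2500| / 1.2500 ≈ 6.94% → 6.9%.

6.9%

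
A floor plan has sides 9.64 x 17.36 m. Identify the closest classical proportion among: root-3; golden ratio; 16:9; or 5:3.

16:9

Ratio = 17.36 / 9.64 ≈ 1.801.
Distances: root-3 1.732 (Δ 0.069); golden ratio 1.618 (Δ 0.183); 16:9 1.778 (Δ 0.023); 5:3 1.667 (Δ 0.134).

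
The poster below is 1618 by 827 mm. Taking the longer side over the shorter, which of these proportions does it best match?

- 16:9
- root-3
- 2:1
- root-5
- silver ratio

2:1

1618/827 ≈ 1.956. Nearest candidates are 2:1 (2.000, off by 0.044) and 16:9 (1.778, off by 0.178).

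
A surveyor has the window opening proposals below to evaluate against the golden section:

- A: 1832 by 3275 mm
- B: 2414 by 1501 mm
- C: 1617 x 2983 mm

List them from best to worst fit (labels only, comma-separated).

B, A, C

Ratios: A = 3275 / 1832 ≈ 1.788; B = 2414 / 1501 ≈ 1.608; C = 2983 / 1617 ≈ 1.845.
|Δ from 1.618|: A 0.170; B 0.010; C 0.227.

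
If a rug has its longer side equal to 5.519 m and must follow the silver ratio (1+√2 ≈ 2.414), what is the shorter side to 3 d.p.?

2.286 m

silver ratio ≈ 2.41421.
Shorter side = 5.519 ÷ 2.41421 ≈ 2.28605 → 2.286 m.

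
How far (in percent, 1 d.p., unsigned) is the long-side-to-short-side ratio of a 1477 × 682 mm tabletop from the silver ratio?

Ratio = 1477 / 682 ≈ 2.1657.
Ideal silver ratio ≈ 2.4142. |2.1657 − 2.4142| / 2.4142 ≈ 10.29% → 10.3%.

10.3%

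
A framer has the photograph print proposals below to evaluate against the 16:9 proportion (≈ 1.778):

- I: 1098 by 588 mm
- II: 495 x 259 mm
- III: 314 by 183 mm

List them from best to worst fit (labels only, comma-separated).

I: 1098/588 ≈ 1.867 → |1.867 − 1.778| = 0.089
II: 495/259 ≈ 1.911 → |1.911 − 1.778| = 0.133
III: 314/183 ≈ 1.716 → |1.716 − 1.778| = 0.062

III, I, II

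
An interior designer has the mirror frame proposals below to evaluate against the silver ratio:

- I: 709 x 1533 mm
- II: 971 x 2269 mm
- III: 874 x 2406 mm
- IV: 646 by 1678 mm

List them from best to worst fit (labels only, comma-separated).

I: 1533/709 ≈ 2.162 → |2.162 − 2.414| = 0.252
II: 2269/971 ≈ 2.337 → |2.337 − 2.414| = 0.077
III: 2406/874 ≈ 2.753 → |2.753 − 2.414| = 0.339
IV: 1678/646 ≈ 2.598 → |2.598 − 2.414| = 0.184

II, IV, I, III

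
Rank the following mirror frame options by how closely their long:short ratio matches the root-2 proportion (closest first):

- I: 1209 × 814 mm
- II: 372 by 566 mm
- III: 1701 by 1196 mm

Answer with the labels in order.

III, I, II

Ratios: I = 1209 / 814 ≈ 1.485; II = 566 / 372 ≈ 1.522; III = 1701 / 1196 ≈ 1.422.
|Δ from 1.414|: I 0.071; II 0.108; III 0.008.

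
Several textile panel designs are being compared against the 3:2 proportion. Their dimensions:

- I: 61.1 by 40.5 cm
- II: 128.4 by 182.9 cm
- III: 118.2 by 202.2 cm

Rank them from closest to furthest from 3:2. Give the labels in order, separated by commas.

I, II, III

Ratios: I = 61.1 / 40.5 ≈ 1.509; II = 182.9 / 128.4 ≈ 1.424; III = 202.2 / 118.2 ≈ 1.711.
|Δ from 1.500|: I 0.009; II 0.076; III 0.211.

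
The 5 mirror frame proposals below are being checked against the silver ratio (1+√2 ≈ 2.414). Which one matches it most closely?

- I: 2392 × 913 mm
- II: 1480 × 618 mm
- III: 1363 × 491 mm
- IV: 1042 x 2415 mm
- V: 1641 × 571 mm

Target silver ratio ≈ 2.414.
I: 2.620 (Δ0.206)  II: 2.395 (Δ0.019)  III: 2.776 (Δ0.362)  IV: 2.318 (Δ0.096)  V: 2.874 (Δ0.460)

II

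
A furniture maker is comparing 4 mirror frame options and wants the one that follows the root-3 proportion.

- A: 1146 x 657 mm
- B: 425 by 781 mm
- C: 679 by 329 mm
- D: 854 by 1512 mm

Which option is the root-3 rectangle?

A

Ratios (long/short): A ≈ 1.744; B ≈ 1.838; C ≈ 2.064; D ≈ 1.770.
root-3 ≈ 1.732; option A is nearest (Δ 0.012).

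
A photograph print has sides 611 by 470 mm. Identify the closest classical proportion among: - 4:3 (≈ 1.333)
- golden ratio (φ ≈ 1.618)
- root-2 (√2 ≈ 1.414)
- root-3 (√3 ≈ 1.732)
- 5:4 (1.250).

611/470 ≈ 1.300. Nearest candidates are 4:3 (1.333, off by 0.033) and 5:4 (1.250, off by 0.050).

4:3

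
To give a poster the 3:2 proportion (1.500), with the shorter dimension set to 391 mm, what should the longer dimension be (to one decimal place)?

586.5 mm

3:2 = 1.50000.
Longer side = 391 × 1.50000 ≈ 586.500 → 586.5 mm.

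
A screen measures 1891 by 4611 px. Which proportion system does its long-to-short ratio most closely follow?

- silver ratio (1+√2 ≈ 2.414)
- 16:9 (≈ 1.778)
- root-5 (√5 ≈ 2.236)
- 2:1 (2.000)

Ratio = 4611 / 1891 ≈ 2.438.
Distances: silver ratio 2.414 (Δ 0.024); 16:9 1.778 (Δ 0.660); root-5 2.236 (Δ 0.202); 2:1 2.000 (Δ 0.438).

silver ratio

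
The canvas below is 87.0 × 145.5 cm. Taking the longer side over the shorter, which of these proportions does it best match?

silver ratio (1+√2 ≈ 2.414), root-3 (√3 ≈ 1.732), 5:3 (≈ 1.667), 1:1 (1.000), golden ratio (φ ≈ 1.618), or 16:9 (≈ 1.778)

5:3

Ratio = 145.5 / 87.0 ≈ 1.672.
Distances: silver ratio 2.414 (Δ 0.742); root-3 1.732 (Δ 0.060); 5:3 1.667 (Δ 0.005); 1:1 1.000 (Δ 0.672); golden ratio 1.618 (Δ 0.054); 16:9 1.778 (Δ 0.106).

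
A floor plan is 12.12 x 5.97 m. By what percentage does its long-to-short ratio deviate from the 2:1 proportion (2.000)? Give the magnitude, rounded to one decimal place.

Ratio = 12.12 / 5.97 ≈ 2.0302.
Ideal 2:1 = 2.0000. |2.0302 − 2.0000| / 2.0000 ≈ 1.51% → 1.5%.

1.5%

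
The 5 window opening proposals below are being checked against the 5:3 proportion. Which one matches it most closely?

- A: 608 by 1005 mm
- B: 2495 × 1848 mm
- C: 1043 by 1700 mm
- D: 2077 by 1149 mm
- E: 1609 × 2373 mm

A

Ratios (long/short): A ≈ 1.653; B ≈ 1.350; C ≈ 1.630; D ≈ 1.808; E ≈ 1.475.
5:3 ≈ 1.667; option A is nearest (Δ 0.014).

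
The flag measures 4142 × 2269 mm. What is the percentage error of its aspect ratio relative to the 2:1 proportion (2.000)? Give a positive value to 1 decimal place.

8.7%

Ratio = 4142 / 2269 ≈ 1.8255.
Ideal 2:1 = 2.0000. |1.8255 − 2.0000| / 2.0000 ≈ 8.73% → 8.7%.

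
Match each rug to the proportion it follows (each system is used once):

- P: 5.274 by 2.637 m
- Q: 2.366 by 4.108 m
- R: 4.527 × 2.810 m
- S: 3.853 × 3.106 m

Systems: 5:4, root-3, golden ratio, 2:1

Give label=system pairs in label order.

P=2:1, Q=root-3, R=golden ratio, S=5:4

Ratios: P ≈ 2.000; Q ≈ 1.736; R ≈ 1.611; S ≈ 1.241.
Targets: 5:4 ≈ 1.250; root-3 ≈ 1.732; golden ratio ≈ 1.618; 2:1 ≈ 2.000.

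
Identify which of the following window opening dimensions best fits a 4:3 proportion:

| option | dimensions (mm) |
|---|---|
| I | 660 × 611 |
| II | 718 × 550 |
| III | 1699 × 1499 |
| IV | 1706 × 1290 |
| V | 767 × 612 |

IV

Ratios (long/short): I ≈ 1.080; II ≈ 1.305; III ≈ 1.133; IV ≈ 1.322; V ≈ 1.253.
4:3 ≈ 1.333; option IV is nearest (Δ 0.011).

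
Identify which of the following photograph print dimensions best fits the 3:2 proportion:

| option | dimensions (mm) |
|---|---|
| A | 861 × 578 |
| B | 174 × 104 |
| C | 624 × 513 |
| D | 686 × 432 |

Target 3:2 ≈ 1.500.
A: 1.490 (Δ0.010)  B: 1.673 (Δ0.173)  C: 1.216 (Δ0.284)  D: 1.588 (Δ0.088)

A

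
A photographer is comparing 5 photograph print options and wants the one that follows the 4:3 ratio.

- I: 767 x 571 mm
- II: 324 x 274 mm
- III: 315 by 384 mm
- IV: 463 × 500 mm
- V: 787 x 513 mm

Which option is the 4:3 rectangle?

I

Ratios (long/short): I ≈ 1.343; II ≈ 1.182; III ≈ 1.219; IV ≈ 1.080; V ≈ 1.534.
4:3 ≈ 1.333; option I is nearest (Δ 0.010).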